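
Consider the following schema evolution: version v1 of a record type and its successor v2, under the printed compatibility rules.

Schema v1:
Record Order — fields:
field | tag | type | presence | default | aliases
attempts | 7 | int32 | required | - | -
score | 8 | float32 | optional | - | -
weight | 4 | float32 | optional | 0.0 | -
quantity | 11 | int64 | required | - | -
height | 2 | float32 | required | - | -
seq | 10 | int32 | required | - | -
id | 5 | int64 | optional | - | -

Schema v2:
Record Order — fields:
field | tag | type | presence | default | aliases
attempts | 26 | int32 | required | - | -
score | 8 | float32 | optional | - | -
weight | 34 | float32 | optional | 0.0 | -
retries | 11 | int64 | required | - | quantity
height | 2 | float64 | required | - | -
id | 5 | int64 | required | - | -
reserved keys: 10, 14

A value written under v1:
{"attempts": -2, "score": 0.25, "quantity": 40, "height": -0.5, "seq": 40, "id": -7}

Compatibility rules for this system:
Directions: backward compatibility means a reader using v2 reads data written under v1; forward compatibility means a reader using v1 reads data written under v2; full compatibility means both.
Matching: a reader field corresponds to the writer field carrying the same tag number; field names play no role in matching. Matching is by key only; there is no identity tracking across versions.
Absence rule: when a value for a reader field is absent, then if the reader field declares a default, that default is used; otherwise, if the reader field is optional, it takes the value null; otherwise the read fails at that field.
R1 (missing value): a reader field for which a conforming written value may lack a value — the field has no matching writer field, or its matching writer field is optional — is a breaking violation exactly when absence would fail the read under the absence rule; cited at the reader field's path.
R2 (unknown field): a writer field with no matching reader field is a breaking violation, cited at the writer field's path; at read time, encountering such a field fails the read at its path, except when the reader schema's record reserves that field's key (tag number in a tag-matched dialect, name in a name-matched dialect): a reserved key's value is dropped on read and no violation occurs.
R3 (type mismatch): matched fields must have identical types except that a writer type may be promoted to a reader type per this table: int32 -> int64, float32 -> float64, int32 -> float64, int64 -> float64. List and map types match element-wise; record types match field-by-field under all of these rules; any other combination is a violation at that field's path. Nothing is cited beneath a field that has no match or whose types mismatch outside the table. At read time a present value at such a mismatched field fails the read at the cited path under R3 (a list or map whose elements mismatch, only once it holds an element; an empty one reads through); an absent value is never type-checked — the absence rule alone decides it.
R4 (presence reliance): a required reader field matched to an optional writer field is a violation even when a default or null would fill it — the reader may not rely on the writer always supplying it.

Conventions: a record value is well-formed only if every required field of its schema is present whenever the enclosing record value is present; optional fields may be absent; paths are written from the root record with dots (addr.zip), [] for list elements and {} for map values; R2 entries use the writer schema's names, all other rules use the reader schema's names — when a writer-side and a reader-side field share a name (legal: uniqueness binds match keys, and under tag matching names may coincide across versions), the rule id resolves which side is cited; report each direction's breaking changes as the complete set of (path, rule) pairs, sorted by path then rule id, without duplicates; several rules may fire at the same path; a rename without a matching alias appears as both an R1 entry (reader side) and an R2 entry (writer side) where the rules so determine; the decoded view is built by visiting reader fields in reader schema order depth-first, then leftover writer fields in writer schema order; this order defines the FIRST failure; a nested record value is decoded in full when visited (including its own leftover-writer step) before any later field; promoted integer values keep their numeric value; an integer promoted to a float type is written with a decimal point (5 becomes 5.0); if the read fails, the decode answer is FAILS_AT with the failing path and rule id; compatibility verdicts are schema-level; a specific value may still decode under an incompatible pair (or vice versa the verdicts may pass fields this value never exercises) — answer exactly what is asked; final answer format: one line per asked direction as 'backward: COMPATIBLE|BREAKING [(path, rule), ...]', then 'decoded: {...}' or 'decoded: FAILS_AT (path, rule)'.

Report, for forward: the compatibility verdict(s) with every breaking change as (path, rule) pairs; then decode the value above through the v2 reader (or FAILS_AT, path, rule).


forward: BREAKING [(attempts, R1), (attempts, R2), (height, R3), (seq, R1), (weight, R2)]; decoded: FAILS_AT (attempts, R1)

arrows below run writer -> reader for Order
forward analysis of Order with v1 as reader and v2 as writer:
  no writer field matches reader attempts
  score: float32 -> float32, writer optional; from score
  no writer field matches reader weight
  quantity: int64 -> int64, writer required; from retries
  height: float64 -> float32, writer required; from height
  no writer field matches reader seq
  id: int64 -> int64, writer required; from id
  writer field attempts has no reader counterpart
  writer field weight has no reader counterpart
  violation R1 at attempts
  violation R2 at attempts
  violation R3 at height
  violation R1 at seq
  violation R2 at weight
  => forward: BREAKING (5)
migrating the Order value to v2:
  read fails at attempts under R1 (no fill)
  => FAILS_AT (attempts, R1)
diffs on Order not affecting the asked answer:
  field id in record Order: optional changed to required -> fires only in the backward direction of Order, which is not asked here
  renamed field quantity to retries in record Order (alias quantity declared on the renamed field) -> inert for the asked Order verdict: nothing fires


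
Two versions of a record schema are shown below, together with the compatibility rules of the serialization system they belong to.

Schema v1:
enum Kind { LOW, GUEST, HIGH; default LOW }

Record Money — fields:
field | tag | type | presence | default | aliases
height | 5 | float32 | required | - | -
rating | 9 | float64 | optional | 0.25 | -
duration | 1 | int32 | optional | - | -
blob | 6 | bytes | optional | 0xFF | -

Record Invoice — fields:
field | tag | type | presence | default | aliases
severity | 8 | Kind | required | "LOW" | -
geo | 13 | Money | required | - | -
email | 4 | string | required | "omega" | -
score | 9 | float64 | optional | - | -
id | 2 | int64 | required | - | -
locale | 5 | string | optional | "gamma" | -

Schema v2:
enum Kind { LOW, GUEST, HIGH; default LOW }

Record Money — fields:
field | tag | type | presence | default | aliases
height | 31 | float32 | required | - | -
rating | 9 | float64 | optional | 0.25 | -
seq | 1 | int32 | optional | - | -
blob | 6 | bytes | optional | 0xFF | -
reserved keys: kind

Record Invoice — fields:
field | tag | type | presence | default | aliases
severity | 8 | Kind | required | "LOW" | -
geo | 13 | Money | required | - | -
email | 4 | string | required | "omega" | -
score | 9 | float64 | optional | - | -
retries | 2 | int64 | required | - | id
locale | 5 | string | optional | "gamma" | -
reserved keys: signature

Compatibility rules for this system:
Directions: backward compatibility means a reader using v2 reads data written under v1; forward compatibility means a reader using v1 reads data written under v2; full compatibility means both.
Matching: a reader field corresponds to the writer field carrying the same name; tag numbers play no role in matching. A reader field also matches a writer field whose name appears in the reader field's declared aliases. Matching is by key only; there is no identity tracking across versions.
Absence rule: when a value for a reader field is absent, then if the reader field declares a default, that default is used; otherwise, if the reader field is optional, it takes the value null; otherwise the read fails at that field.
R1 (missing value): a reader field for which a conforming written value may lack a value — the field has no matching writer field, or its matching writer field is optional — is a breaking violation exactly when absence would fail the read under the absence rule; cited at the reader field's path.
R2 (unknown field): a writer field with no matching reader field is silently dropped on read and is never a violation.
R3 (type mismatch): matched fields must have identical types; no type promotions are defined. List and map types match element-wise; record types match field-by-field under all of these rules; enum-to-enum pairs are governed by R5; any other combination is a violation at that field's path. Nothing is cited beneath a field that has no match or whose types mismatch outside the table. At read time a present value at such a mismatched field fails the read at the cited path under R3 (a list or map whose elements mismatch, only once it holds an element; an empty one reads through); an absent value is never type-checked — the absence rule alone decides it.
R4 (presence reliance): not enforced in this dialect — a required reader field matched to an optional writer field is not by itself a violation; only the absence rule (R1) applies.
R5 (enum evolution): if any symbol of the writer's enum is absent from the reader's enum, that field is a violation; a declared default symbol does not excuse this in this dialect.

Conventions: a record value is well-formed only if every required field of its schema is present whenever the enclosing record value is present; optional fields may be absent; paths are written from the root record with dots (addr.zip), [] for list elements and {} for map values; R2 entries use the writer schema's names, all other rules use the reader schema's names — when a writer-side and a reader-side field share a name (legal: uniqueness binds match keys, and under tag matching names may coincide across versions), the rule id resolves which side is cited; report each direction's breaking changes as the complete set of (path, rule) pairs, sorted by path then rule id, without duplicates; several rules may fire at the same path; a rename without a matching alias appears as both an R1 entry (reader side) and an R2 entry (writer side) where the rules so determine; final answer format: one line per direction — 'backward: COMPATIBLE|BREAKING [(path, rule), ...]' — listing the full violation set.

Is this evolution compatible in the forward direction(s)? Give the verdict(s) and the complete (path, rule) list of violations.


forward: BREAKING [(id, R1)]

the writer's type comes first in each Invoice pair
forward pass over Invoice, reader schema v1, writer schema v2:
  severity: paired with writer severity (Kind -> Kind; writer required)
  geo: paired with writer geo (Money -> Money; writer required)
  email: paired with writer email (string -> string; writer required)
  score: paired with writer score (float64 -> float64; writer optional)
  id: no writer match
  locale: paired with writer locale (string -> string; writer optional)
  writer retries: unknown to reader
  geo.height: paired with writer geo.height (float32 -> float32; writer required)
  geo.rating: paired with writer geo.rating (float64 -> float64; writer optional)
  geo.duration: no writer match
  geo.blob: paired with writer geo.blob (bytes -> bytes; writer optional)
  writer geo.seq: unknown to reader
  rule R1 violated at id
  => forward verdict for Invoice: BREAKING, 1 violation(s)
checking off the Invoice differences that do not matter here:
  renamed field duration to seq in record Money -> no rule fires on it in Invoice's dialect; the asked verdict holds
  field height in record Money: tag 5 changed to 31 -> no rule fires on it in Invoice's dialect; the asked verdict holds


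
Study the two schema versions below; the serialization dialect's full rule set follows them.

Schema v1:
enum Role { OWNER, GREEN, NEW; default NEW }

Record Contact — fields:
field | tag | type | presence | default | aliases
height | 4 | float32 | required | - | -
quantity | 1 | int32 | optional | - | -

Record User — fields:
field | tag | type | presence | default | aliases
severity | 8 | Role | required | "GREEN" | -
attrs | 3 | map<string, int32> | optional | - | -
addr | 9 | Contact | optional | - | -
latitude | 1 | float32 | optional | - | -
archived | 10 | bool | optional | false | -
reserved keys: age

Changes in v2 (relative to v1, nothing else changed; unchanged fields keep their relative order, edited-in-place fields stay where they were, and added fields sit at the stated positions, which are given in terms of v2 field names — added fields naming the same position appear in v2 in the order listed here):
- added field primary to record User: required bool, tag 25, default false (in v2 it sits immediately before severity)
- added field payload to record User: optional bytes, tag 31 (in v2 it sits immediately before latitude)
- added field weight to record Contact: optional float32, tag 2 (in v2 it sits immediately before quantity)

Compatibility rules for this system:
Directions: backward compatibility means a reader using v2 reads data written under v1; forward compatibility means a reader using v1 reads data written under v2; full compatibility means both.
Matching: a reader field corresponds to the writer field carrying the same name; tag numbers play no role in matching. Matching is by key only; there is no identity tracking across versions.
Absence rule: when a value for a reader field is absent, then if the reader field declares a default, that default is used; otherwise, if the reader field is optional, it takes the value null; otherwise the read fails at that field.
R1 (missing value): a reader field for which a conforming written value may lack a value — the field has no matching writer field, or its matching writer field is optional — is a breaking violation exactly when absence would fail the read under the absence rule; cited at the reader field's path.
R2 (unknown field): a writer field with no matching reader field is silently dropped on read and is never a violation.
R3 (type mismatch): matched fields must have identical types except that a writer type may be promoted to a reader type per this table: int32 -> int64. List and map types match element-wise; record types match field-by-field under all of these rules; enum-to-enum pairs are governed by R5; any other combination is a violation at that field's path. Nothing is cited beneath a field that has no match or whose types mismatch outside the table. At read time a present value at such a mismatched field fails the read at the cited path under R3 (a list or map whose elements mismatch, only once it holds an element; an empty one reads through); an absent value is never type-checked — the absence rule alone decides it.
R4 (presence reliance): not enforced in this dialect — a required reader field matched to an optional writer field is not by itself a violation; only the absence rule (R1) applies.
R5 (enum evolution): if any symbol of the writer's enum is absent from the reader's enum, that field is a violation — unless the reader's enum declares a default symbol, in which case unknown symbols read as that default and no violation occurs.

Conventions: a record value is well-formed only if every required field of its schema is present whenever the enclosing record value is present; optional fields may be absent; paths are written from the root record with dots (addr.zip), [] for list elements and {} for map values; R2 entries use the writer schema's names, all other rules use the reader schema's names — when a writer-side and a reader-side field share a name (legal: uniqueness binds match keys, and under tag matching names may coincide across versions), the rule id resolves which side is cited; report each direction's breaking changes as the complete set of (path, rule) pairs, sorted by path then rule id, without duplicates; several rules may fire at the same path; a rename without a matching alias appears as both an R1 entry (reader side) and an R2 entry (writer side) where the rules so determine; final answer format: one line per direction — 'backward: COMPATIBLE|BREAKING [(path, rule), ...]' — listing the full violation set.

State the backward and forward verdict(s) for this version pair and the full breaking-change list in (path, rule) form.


the writer's type comes first in each User pair
checking backward for User: reader v2 against writer v1:
  primary: no writer-side match
  severity <- severity (Role -> Role, writer required)
  attrs <- attrs (map<string, int32> -> map<string, int32>, writer optional)
  addr <- addr (Contact -> Contact, writer optional)
  payload: no writer-side match
  latitude <- latitude (float32 -> float32, writer optional)
  archived <- archived (bool -> bool, writer optional)
  addr.height <- addr.height (float32 -> float32, writer required)
  addr.weight: no writer-side match
  addr.quantity <- addr.quantity (int32 -> int32, writer optional)
  nothing fires on User: backward is COMPATIBLE
checking forward for User: reader v1 against writer v2:
  severity <- severity (Role -> Role, writer required)
  attrs <- attrs (map<string, int32> -> map<string, int32>, writer optional)
  addr <- addr (Contact -> Contact, writer optional)
  latitude <- latitude (float32 -> float32, writer optional)
  archived <- archived (bool -> bool, writer optional)
  writer primary: unknown to reader
  writer payload: unknown to reader
  addr.height <- addr.height (float32 -> float32, writer required)
  addr.quantity <- addr.quantity (int32 -> int32, writer optional)
  writer addr.weight: unknown to reader
  nothing fires on User: forward is COMPATIBLE

backward: COMPATIBLE []; forward: COMPATIBLE []


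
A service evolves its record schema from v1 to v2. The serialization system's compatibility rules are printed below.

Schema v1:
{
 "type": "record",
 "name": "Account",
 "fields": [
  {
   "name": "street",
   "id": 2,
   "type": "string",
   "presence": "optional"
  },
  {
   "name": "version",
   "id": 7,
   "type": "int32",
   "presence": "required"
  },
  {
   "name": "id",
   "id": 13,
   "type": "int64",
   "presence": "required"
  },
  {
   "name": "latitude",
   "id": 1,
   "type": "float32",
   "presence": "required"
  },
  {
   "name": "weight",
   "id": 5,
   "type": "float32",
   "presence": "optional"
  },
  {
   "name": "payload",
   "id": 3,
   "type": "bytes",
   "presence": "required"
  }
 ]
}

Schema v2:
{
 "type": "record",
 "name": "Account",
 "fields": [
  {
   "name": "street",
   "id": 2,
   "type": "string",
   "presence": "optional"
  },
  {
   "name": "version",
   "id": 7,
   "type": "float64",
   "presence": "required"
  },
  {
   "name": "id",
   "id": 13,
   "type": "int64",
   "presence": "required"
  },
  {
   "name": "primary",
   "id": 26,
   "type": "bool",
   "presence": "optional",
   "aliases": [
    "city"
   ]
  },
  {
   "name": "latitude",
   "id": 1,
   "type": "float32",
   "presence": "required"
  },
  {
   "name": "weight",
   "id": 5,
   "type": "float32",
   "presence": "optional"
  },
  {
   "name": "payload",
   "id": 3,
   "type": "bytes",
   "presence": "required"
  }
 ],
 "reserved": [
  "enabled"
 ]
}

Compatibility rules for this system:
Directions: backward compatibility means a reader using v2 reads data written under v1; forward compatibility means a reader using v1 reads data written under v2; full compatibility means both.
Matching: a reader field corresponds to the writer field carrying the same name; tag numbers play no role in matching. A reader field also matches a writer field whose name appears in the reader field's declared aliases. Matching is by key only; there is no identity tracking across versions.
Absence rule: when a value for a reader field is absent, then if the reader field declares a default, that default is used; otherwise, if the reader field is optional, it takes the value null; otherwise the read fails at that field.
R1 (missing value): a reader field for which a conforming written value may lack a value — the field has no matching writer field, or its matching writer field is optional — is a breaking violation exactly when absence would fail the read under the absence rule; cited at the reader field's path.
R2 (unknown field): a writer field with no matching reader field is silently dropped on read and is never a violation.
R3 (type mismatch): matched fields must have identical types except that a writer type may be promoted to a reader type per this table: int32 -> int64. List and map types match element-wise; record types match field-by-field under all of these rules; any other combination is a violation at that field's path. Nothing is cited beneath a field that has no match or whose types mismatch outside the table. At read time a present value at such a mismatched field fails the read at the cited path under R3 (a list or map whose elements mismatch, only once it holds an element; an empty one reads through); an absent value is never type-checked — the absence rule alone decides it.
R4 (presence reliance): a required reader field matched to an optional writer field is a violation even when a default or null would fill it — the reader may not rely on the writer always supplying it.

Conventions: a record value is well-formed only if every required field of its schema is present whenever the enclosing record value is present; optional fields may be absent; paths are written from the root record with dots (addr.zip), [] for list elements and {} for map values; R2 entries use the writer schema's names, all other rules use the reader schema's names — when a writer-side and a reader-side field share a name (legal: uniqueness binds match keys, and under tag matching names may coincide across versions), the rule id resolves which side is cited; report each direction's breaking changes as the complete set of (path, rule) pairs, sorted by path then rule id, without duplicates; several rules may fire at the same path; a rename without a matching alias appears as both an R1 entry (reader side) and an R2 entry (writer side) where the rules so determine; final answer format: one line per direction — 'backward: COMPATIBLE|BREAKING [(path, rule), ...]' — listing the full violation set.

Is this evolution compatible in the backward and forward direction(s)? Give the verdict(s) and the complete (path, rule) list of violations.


backward: BREAKING [(version, R3)]; forward: BREAKING [(version, R3)]

each type pair in Account: writer, then reader
checking backward for Account: reader v2 against writer v1:
  street <- street (string -> string, writer optional)
  version <- version (int32 -> float64, writer required)
  id <- id (int64 -> int64, writer required)
  primary has no writer counterpart
  latitude <- latitude (float32 -> float32, writer required)
  weight <- weight (float32 -> float32, writer optional)
  payload <- payload (bytes -> bytes, writer required)
  R3 fires at version
  => 1 violation(s): backward is BREAKING for Account
checking forward for Account: reader v1 against writer v2:
  street <- street (string -> string, writer optional)
  version <- version (float64 -> int32, writer required)
  id <- id (int64 -> int64, writer required)
  latitude <- latitude (float32 -> float32, writer required)
  weight <- weight (float32 -> float32, writer optional)
  payload <- payload (bytes -> bytes, writer required)
  writer field primary has no reader counterpart
  R3 fires at version
  => 1 violation(s): forward is BREAKING for Account


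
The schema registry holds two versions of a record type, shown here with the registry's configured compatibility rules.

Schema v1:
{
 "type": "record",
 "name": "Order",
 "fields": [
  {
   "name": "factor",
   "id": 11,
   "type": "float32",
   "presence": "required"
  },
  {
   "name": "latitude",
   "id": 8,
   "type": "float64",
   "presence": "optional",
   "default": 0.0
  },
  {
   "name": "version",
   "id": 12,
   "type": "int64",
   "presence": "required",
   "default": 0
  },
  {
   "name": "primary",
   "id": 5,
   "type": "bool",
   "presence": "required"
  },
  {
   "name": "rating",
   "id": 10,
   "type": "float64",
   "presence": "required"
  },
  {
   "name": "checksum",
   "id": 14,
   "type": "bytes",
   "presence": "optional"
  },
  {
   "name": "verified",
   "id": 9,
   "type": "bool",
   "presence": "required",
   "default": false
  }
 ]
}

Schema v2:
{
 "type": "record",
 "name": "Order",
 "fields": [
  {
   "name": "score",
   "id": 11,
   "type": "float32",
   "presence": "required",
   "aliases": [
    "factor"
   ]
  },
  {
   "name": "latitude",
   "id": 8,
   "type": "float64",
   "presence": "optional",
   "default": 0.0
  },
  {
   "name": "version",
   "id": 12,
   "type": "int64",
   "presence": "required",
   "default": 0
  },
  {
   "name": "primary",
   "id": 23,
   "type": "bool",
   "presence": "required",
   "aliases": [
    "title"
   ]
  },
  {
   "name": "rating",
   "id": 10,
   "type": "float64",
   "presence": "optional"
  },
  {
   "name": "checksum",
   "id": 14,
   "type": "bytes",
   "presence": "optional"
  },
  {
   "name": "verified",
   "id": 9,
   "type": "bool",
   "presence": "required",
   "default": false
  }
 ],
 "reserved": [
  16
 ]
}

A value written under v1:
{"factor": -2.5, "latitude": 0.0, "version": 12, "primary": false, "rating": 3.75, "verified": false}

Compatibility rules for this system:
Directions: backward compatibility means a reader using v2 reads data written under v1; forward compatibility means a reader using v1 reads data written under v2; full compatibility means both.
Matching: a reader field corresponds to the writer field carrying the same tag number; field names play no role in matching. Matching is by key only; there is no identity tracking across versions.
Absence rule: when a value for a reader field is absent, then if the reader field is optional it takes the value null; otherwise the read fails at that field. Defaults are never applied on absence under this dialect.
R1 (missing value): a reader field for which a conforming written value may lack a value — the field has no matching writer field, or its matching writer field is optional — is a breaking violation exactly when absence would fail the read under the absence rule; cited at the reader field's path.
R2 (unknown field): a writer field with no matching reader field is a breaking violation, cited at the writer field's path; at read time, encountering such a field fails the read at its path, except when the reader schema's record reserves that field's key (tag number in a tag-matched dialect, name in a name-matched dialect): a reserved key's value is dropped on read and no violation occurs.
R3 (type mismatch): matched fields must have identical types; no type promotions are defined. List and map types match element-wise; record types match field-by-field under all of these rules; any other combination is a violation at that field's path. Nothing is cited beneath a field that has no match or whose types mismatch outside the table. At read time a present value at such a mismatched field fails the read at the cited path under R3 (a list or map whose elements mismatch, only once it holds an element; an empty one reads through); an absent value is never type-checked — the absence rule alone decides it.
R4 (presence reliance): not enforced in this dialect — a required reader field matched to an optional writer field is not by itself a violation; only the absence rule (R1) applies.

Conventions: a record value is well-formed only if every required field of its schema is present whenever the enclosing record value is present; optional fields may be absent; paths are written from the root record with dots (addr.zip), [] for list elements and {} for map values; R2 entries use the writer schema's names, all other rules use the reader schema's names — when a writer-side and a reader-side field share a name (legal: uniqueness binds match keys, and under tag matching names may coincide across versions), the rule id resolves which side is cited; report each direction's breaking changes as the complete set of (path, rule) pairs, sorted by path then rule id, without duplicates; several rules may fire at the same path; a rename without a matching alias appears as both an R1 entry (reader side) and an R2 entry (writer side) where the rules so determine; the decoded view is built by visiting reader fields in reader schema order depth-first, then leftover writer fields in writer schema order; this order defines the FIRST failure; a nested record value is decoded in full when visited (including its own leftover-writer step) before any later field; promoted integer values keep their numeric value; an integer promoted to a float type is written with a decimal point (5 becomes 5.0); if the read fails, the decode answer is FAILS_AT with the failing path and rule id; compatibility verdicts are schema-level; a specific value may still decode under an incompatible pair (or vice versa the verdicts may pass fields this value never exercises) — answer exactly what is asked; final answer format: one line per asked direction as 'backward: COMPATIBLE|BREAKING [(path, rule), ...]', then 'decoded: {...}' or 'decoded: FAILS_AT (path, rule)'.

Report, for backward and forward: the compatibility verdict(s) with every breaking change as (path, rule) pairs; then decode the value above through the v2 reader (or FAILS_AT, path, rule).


the writer's type comes first in each Order pair
backward for Order (reader v2, writer v1):
  writer required, float32 -> float32: reader score maps from writer factor
  writer optional, float64 -> float64: reader latitude maps from writer latitude
  writer required, int64 -> int64: reader version maps from writer version
  primary: no writer-side match
  writer required, float64 -> float64: reader rating maps from writer rating
  writer optional, bytes -> bytes: reader checksum maps from writer checksum
  writer required, bool -> bool: reader verified maps from writer verified
  leftover writer field: primary
  breaking: (primary, R1)
  breaking: (primary, R2)
  => backward: BREAKING (2)
forward for Order (reader v1, writer v2):
  writer required, float32 -> float32: reader factor maps from writer score
  writer optional, float64 -> float64: reader latitude maps from writer latitude
  writer required, int64 -> int64: reader version maps from writer version
  primary: no writer-side match
  writer optional, float64 -> float64: reader rating maps from writer rating
  writer optional, bytes -> bytes: reader checksum maps from writer checksum
  writer required, bool -> bool: reader verified maps from writer verified
  leftover writer field: primary
  breaking: (primary, R1)
  breaking: (primary, R2)
  breaking: (rating, R1)
  => forward: BREAKING (3)
migrating the Order value to v2:
  score := -2.5 (from writer factor)
  latitude := 0.0
  version := 12
  read fails at primary under R1 (no fill)
  => FAILS_AT (primary, R1)

backward: BREAKING [(primary, R1), (primary, R2)]; forward: BREAKING [(primary, R1), (primary, R2), (rating, R1)]; decoded: FAILS_AT (primary, R1)


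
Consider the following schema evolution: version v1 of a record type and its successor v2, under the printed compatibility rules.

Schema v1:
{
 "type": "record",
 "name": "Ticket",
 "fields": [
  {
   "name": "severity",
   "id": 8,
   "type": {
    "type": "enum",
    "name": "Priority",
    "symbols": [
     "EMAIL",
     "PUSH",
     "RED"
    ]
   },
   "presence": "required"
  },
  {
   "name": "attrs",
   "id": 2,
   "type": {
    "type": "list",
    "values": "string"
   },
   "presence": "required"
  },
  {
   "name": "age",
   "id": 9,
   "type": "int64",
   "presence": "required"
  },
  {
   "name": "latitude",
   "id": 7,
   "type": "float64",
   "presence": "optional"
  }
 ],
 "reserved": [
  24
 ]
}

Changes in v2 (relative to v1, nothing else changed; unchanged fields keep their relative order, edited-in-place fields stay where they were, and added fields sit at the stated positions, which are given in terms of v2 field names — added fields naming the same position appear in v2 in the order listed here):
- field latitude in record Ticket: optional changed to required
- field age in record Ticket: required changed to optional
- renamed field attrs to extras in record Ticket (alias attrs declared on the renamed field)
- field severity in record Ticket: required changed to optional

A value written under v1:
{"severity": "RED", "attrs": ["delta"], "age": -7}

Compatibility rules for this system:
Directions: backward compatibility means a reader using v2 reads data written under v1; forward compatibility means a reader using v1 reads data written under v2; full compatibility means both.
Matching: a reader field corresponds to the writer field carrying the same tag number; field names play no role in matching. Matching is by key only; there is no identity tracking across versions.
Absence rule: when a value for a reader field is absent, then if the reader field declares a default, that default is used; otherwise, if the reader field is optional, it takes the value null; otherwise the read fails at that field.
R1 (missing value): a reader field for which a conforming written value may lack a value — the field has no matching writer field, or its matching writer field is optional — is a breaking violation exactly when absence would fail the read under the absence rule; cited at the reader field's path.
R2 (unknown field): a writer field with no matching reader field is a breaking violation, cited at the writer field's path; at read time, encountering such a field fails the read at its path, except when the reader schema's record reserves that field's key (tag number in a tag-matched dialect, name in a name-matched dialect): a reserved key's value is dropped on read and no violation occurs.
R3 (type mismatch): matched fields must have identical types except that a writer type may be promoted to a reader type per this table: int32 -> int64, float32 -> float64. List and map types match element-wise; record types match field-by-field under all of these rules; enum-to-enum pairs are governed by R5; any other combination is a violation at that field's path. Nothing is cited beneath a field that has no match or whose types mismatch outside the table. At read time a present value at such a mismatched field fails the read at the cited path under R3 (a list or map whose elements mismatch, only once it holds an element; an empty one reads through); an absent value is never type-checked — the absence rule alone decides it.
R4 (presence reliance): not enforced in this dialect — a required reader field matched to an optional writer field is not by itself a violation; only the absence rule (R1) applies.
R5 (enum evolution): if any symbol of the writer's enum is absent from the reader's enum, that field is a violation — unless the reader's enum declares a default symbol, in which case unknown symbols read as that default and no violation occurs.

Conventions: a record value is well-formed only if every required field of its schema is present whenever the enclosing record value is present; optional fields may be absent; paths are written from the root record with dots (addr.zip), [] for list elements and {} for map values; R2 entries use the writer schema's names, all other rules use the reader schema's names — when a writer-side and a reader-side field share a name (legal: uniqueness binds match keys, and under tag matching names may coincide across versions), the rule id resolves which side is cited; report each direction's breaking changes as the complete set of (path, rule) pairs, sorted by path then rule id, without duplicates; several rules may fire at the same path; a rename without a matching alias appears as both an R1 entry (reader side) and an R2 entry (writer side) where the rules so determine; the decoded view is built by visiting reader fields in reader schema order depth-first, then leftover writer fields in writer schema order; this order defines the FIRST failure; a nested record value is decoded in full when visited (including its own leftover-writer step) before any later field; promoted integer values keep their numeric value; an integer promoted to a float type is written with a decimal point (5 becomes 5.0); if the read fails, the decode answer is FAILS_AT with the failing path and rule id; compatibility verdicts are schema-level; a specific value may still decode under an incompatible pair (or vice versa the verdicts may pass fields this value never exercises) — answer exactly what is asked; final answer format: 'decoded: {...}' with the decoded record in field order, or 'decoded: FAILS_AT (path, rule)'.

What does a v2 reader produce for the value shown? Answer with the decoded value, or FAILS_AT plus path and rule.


arrows below run writer -> reader for Ticket
decode (reader v2):
  severity := "RED"
  extras := ["delta"] (from writer attrs)
  age := -7
  read fails at latitude under R1 (no fill)
  => FAILS_AT (latitude, R1)
checking off the Ticket differences that do not matter here:
  field age in record Ticket: required changed to optional -> a verdict-level change on Ticket — the shown value reads the same
  renamed field attrs to extras in record Ticket (alias attrs declared on the renamed field) -> inert under this dialect — no rule fires on Ticket and the result does not move
  field severity in record Ticket: required changed to optional -> a verdict-level change on Ticket — the shown value reads the same

decoded: FAILS_AT (latitude, R1)


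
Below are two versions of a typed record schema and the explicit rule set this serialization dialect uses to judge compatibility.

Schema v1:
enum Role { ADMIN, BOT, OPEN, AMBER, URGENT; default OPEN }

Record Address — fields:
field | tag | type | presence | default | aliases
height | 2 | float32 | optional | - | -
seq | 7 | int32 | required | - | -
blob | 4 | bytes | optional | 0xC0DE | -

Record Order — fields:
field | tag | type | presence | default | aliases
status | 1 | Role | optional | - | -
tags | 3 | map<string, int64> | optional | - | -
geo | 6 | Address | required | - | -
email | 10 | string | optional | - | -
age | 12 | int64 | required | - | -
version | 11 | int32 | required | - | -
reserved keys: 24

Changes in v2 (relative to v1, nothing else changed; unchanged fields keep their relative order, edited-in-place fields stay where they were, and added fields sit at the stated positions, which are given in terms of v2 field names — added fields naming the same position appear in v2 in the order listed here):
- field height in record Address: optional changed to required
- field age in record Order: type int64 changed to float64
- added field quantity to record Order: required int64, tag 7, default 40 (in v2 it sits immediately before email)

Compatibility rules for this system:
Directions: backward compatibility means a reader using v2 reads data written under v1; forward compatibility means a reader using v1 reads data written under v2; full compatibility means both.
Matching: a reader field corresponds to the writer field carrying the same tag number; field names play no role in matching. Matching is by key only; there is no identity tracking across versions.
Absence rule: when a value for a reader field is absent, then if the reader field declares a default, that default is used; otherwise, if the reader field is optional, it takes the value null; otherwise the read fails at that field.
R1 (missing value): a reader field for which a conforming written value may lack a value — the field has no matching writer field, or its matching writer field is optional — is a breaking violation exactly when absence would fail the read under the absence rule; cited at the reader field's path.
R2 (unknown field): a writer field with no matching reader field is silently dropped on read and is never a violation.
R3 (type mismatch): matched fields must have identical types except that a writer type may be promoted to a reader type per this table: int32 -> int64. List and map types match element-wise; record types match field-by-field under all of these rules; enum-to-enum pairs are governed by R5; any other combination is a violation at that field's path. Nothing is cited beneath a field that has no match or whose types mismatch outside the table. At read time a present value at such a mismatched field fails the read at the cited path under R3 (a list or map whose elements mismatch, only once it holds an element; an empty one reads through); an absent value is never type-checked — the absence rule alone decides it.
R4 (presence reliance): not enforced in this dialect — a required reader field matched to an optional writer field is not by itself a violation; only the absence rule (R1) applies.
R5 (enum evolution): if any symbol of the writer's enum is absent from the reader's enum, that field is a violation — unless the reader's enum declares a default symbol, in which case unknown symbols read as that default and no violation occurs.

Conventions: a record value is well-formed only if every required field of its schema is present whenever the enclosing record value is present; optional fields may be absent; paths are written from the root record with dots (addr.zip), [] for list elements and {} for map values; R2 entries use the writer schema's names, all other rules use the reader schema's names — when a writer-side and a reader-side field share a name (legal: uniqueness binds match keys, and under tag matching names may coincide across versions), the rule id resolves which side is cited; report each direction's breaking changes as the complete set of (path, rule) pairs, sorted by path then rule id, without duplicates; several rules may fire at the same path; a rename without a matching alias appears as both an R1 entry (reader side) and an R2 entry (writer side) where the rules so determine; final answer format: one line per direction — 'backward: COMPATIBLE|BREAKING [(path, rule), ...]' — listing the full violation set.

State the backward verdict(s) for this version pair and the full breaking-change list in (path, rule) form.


each type pair in Order: writer, then reader
checking backward for Order: reader v2 against writer v1:
  writer optional, Role -> Role: reader status maps from writer status
  writer optional, map<string, int64> -> map<string, int64>: reader tags maps from writer tags
  writer required, Address -> Address: reader geo maps from writer geo
  quantity has no writer counterpart
  writer optional, string -> string: reader email maps from writer email
  writer required, int64 -> float64: reader age maps from writer age
  writer required, int32 -> int32: reader version maps from writer version
  writer optional, float32 -> float32: reader geo.height maps from writer geo.height
  writer required, int32 -> int32: reader geo.seq maps from writer geo.seq
  writer optional, bytes -> bytes: reader geo.blob maps from writer geo.blob
  R3 fires at age
  R1 fires at geo.height
  => backward verdict for Order: BREAKING, 2 violation(s)
remaining Order differences; none change what is asked:
  added field quantity to record Order: required int64, tag 7, default 40 (in v2 it sits immediately before email) -> triggers nothing under Order's printed rules — same verdict

backward: BREAKING [(age, R3), (geo.height, R1)]
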